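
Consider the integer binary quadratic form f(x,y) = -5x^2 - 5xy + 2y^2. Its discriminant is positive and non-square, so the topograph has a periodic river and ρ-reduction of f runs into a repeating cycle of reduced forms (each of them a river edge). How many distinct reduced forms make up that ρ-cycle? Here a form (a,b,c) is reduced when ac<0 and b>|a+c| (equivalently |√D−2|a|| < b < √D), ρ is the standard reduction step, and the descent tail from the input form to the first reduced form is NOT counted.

D = 65, ⌊√D⌋ = 8
descent: ρ → (2,5,-5)  [lands on river]
river: ρ → (-5,5,2)
river: ρ → (2,7,-2)
river: ρ → (-2,5,5)
river: ρ → (5,5,-2)
river: ρ → (-2,7,2)
ρ-cycle length = 6 (tail of 1 descent step not counted)

6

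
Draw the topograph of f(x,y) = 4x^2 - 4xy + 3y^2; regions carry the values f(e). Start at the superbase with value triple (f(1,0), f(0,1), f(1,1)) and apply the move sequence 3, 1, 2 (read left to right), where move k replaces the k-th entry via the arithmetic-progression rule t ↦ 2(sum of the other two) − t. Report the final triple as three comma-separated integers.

start (4,3,3) = (f(1,0),f(0,1),f(1,1))
replace slot 3: 2·(4+3) − 3 = 11 → (4,3,11)
replace slot 1: 2·(3+11) − 4 = 24 → (24,3,11)
replace slot 2: 2·(24+11) − 3 = 67 → (24,67,11)

24,67,11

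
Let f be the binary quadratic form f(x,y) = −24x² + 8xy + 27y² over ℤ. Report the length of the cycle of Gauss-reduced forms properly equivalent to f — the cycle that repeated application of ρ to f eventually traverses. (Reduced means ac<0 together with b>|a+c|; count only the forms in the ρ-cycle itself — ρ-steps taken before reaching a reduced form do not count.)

D = 2656, ⌊√D⌋ = 51
river: ρ → (27,46,-5)
river: ρ → (-5,44,36)
river: ρ → (36,28,-13)
river: ρ → (-13,50,3)
river: ρ → (3,46,-45)
river: ρ → (-45,44,4)
river: ρ → (4,44,-45)
river: ρ → (-45,46,3)
river: ρ → (3,50,-13)
river: ρ → (-13,28,36)
river: ρ → (36,44,-5)
river: ρ → (-5,46,27)
river: ρ → (27,8,-24)
river: ρ → (-24,40,11)
river: ρ → (11,48,-8)
river: ρ → (-8,48,11)
river: ρ → (11,40,-24)
river: ρ → (-24,8,27)
ρ-cycle length = 18 (tail of 0 descent steps not counted)

18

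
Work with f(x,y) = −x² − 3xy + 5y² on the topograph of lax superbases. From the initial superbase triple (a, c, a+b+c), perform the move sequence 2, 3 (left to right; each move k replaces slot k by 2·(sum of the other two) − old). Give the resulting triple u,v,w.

start (-1,5,1) = (f(1,0),f(0,1),f(1,1))
replace slot 2: 2·((-1)+1) − 5 = -5 → (-1,-5,1)
replace slot 3: 2·((-1)+(-5)) − 1 = -13 → (-1,-5,-13)

-1,-5,-13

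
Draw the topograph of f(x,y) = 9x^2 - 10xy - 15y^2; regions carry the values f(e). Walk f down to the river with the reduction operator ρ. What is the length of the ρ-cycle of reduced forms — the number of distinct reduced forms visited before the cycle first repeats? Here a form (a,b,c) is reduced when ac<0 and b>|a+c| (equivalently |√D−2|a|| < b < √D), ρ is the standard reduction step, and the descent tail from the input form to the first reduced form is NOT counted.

D = 640, ⌊√D⌋ = 25
descent: ρ → (-15,10,9)  [lands on river]
river: ρ → (9,8,-16)
river: ρ → (-16,24,1)
river: ρ → (1,24,-16)
river: ρ → (-16,8,9)
river: ρ → (9,10,-15)
river: ρ → (-15,20,4)
river: ρ → (4,20,-15)
ρ-cycle length = 8 (tail of 1 descent step not counted)

8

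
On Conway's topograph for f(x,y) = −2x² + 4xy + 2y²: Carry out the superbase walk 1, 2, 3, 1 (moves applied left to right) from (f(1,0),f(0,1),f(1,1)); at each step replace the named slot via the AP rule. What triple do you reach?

start (-2,2,4) = (f(1,0),f(0,1),f(1,1))
replace slot 1: 2·(2+4) − (-2) = 14 → (14,2,4)
replace slot 2: 2·(14+4) − 2 = 34 → (14,34,4)
replace slot 3: 2·(14+34) − 4 = 92 → (14,34,92)
replace slot 1: 2·(34+92) − 14 = 238 → (238,34,92)

238,34,92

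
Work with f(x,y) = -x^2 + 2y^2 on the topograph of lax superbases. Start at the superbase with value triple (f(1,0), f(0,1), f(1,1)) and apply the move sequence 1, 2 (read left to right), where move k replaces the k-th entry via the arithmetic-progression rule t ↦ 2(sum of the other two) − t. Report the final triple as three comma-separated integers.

start (-1,2,1) = (f(1,0),f(0,1),f(1,1))
replace slot 1: 2·(2+1) − (-1) = 7 → (7,2,1)
replace slot 2: 2·(7+1) − 2 = 14 → (7,14,1)

7,14,1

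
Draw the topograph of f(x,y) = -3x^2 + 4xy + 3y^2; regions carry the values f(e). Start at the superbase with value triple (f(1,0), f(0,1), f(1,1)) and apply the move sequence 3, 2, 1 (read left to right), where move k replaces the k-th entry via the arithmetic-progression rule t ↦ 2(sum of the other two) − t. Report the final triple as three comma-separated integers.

start (-3,3,4) = (f(1,0),f(0,1),f(1,1))
replace slot 3: 2·((-3)+3) − 4 = -4 → (-3,3,-4)
replace slot 2: 2·((-3)+(-4)) − 3 = -17 → (-3,-17,-4)
replace slot 1: 2·((-17)+(-4)) − (-3) = -39 → (-39,-17,-4)

-39,-17,-4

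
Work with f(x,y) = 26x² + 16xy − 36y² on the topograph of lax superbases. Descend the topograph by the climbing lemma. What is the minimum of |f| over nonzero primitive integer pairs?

river: ρ → (-36,56,6)
river: ρ → (6,52,-54)
river: ρ → (-54,56,4)
river: ρ → (4,56,-54)
river: ρ → (-54,52,6)
river: ρ → (6,56,-36)
river: ρ → (-36,16,26)
river: ρ → (26,36,-26)
river: ρ → (-26,16,36)
river: ρ → (36,56,-6)
river: ρ → (-6,52,54)
river: ρ → (54,56,-4)
river: ρ → (-4,56,54)
river: ρ → (54,52,-6)
river: ρ → (-6,56,36)
river: ρ → (36,16,-26)
river: ρ → (-26,36,26)
river: ρ → (26,16,-36)
closes: descent 0, river 18
min |a| on river = 4

4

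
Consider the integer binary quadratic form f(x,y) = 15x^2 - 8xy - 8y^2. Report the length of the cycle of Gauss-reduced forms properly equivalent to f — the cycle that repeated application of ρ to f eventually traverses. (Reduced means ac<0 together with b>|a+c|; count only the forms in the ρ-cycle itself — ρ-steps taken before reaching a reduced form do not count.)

D = 544, ⌊√D⌋ = 23
descent: ρ → (-8,8,15)  [lands on river]
river: ρ → (15,22,-1)
river: ρ → (-1,22,15)
river: ρ → (15,8,-8)
ρ-cycle length = 4 (tail of 1 descent step not counted)

4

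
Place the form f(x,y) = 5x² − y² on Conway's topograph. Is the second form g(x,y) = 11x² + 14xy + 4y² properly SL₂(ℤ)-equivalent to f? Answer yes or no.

D₁ = 20, D₂ = 20
river cycle of f (length 2): (-1, 4, 1), (1, 4, -1)
river cycle of g (length 2): (-1, 4, 1), (1, 4, -1)
cycles coincide ⇒ equivalent

yes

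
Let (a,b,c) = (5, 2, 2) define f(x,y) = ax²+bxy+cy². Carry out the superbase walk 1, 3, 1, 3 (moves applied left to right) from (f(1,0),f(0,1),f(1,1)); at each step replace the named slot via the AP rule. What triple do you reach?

start (5,2,9) = (f(1,0),f(0,1),f(1,1))
replace slot 1: 2·(2+9) − 5 = 17 → (17,2,9)
replace slot 3: 2·(17+2) − 9 = 29 → (17,2,29)
replace slot 1: 2·(2+29) − 17 = 45 → (45,2,29)
replace slot 3: 2·(45+2) − 29 = 65 → (45,2,65)

45,2,65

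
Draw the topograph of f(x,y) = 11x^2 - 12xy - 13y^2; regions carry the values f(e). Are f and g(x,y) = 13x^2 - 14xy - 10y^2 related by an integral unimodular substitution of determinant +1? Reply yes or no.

D₁ = 716, D₂ = 716
river cycle of f (length 14): (-13, 12, 11), (11, 10, -14), (-14, 18, 7), (7, 24, -5), (-5, 26, 2), (2, 26, -5), (-5, 24, 7), (7, 18, -14), (-14, 10, 11), (11, 12, -13), … (4 more)
river cycle of g (length 14): (-10, 14, 13), (13, 12, -11), (-11, 10, 14), (14, 18, -7), (-7, 24, 5), (5, 26, -2), (-2, 26, 5), (5, 24, -7), (-7, 18, 14), (14, 10, -11), … (4 more)
cycles differ ⇒ inequivalent

no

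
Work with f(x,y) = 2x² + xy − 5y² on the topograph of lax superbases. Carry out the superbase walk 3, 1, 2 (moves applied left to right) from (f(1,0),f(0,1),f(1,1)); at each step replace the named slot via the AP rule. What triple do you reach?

start (2,-5,-2) = (f(1,0),f(0,1),f(1,1))
replace slot 3: 2·(2+(-5)) − (-2) = -4 → (2,-5,-4)
replace slot 1: 2·((-5)+(-4)) − 2 = -20 → (-20,-5,-4)
replace slot 2: 2·((-20)+(-4)) − (-5) = -43 → (-20,-43,-4)

-20,-43,-4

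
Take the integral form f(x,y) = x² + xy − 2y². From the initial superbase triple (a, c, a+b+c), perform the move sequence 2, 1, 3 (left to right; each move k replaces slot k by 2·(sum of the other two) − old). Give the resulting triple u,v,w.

start (1,-2,0) = (f(1,0),f(0,1),f(1,1))
replace slot 2: 2·(1+0) − (-2) = 4 → (1,4,0)
replace slot 1: 2·(4+0) − 1 = 7 → (7,4,0)
replace slot 3: 2·(7+4) − 0 = 22 → (7,4,22)

7,4,22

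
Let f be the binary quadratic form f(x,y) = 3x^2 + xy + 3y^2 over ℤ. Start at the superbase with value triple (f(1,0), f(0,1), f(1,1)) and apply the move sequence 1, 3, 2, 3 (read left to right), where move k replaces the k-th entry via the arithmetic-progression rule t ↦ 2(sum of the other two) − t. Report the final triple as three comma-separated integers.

start (3,3,7) = (f(1,0),f(0,1),f(1,1))
replace slot 1: 2·(3+7) − 3 = 17 → (17,3,7)
replace slot 3: 2·(17+3) − 7 = 33 → (17,3,33)
replace slot 2: 2·(17+33) − 3 = 97 → (17,97,33)
replace slot 3: 2·(17+97) − 33 = 195 → (17,97,195)

17,97,195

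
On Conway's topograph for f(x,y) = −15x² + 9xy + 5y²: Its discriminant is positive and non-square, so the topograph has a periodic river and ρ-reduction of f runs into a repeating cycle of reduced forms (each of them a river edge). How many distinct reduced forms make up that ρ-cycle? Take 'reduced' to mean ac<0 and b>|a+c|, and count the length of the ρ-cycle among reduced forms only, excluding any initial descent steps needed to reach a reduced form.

D = 381, ⌊√D⌋ = 19
descent: ρ → (5,11,-13)  [lands on river]
river: ρ → (-13,15,3)
river: ρ → (3,15,-13)
river: ρ → (-13,11,5)
river: ρ → (5,19,-1)
river: ρ → (-1,19,5)
ρ-cycle length = 6 (tail of 1 descent step not counted)

6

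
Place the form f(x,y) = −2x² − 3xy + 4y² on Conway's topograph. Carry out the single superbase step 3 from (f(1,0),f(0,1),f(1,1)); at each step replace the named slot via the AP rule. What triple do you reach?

start (-2,4,-1) = (f(1,0),f(0,1),f(1,1))
replace slot 3: 2·((-2)+4) − (-1) = 5 → (-2,4,5)

-2,4,5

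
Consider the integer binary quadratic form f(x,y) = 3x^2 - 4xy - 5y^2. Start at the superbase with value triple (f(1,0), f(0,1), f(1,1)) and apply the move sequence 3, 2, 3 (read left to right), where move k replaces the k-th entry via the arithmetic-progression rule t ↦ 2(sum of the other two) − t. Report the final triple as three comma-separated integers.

start (3,-5,-6) = (f(1,0),f(0,1),f(1,1))
replace slot 3: 2·(3+(-5)) − (-6) = 2 → (3,-5,2)
replace slot 2: 2·(3+2) − (-5) = 15 → (3,15,2)
replace slot 3: 2·(3+15) − 2 = 34 → (3,15,34)

3,15,34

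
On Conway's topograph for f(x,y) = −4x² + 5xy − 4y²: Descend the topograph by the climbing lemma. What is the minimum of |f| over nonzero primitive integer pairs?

translate: b→3 (≡-5 mod 8), so (4,-5,4)→(4,3,3)
flip: (4,3,3)→(3,-3,4)
translate: b→3 (≡-3 mod 6), so (3,-3,4)→(3,3,4)
reduced (well bottom): (3,3,4) with a≤c, −a<b≤a
well minimum |f| = |-3| = 3 (negative-definite)

3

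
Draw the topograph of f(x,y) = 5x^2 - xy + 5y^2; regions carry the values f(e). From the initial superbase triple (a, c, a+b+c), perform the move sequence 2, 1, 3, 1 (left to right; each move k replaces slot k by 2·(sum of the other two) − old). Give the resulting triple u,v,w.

start (5,5,9) = (f(1,0),f(0,1),f(1,1))
replace slot 2: 2·(5+9) − 5 = 23 → (5,23,9)
replace slot 1: 2·(23+9) − 5 = 59 → (59,23,9)
replace slot 3: 2·(59+23) − 9 = 155 → (59,23,155)
replace slot 1: 2·(23+155) − 59 = 297 → (297,23,155)

297,23,155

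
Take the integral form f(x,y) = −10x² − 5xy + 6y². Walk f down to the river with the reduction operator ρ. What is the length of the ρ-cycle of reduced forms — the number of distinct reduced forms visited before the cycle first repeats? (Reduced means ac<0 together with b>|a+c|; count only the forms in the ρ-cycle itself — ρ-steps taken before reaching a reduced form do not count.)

D = 265, ⌊√D⌋ = 16
descent: ρ → (6,5,-10)  [lands on river]
river: ρ → (-10,15,1)
river: ρ → (1,15,-10)
river: ρ → (-10,5,6)
river: ρ → (6,7,-9)
river: ρ → (-9,11,4)
river: ρ → (4,13,-6)
river: ρ → (-6,11,6)
river: ρ → (6,13,-4)
river: ρ → (-4,11,9)
river: ρ → (9,7,-6)
river: ρ → (-6,5,10)
river: ρ → (10,15,-1)
river: ρ → (-1,15,10)
river: ρ → (10,5,-6)
river: ρ → (-6,7,9)
river: ρ → (9,11,-4)
river: ρ → (-4,13,6)
river: ρ → (6,11,-6)
river: ρ → (-6,13,4)
river: ρ → (4,11,-9)
river: ρ → (-9,7,6)
ρ-cycle length = 22 (tail of 1 descent step not counted)

22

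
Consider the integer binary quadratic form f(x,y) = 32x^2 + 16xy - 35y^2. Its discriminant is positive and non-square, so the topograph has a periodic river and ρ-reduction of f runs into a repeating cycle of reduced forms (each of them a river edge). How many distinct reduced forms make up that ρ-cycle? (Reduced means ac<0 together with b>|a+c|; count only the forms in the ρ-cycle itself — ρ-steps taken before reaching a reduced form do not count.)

D = 4736, ⌊√D⌋ = 68
river: ρ → (-35,54,13)
river: ρ → (13,50,-43)
river: ρ → (-43,36,20)
river: ρ → (20,44,-35)
river: ρ → (-35,26,29)
river: ρ → (29,32,-32)
river: ρ → (-32,32,29)
river: ρ → (29,26,-35)
river: ρ → (-35,44,20)
river: ρ → (20,36,-43)
river: ρ → (-43,50,13)
river: ρ → (13,54,-35)
river: ρ → (-35,16,32)
river: ρ → (32,48,-19)
river: ρ → (-19,66,5)
river: ρ → (5,64,-32)
river: ρ → (-32,64,5)
river: ρ → (5,66,-19)
river: ρ → (-19,48,32)
river: ρ → (32,16,-35)
ρ-cycle length = 20 (tail of 0 descent steps not counted)

20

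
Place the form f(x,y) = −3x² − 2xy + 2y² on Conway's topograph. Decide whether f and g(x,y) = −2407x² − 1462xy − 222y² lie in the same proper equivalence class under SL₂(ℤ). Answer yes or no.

D₁ = 28, D₂ = 28
river cycle of f (length 4): (2, 2, -3), (-3, 4, 1), (1, 4, -3), (-3, 2, 2)
river cycle of g (length 4): (-3, 4, 1), (1, 4, -3), (-3, 2, 2), (2, 2, -3)
cycles coincide ⇒ equivalent

yes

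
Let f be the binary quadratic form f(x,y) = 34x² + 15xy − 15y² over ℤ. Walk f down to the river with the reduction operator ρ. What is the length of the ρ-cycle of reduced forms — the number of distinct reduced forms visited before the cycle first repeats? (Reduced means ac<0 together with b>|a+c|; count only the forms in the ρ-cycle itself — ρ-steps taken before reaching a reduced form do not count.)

D = 2265, ⌊√D⌋ = 47
descent: ρ → (-15,45,4)  [lands on river]
river: ρ → (4,43,-26)
river: ρ → (-26,9,21)
river: ρ → (21,33,-14)
river: ρ → (-14,23,31)
river: ρ → (31,39,-6)
river: ρ → (-6,45,10)
river: ρ → (10,35,-26)
river: ρ → (-26,17,19)
river: ρ → (19,21,-24)
river: ρ → (-24,27,16)
river: ρ → (16,37,-14)
river: ρ → (-14,47,1)
river: ρ → (1,47,-14)
river: ρ → (-14,37,16)
river: ρ → (16,27,-24)
river: ρ → (-24,21,19)
river: ρ → (19,17,-26)
river: ρ → (-26,35,10)
river: ρ → (10,45,-6)
river: ρ → (-6,39,31)
river: ρ → (31,23,-14)
river: ρ → (-14,33,21)
river: ρ → (21,9,-26)
river: ρ → (-26,43,4)
river: ρ → (4,45,-15)
ρ-cycle length = 26 (tail of 1 descent step not counted)

26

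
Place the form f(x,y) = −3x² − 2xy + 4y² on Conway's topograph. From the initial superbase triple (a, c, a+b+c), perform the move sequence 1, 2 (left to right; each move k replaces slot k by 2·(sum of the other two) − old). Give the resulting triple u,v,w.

start (-3,4,-1) = (f(1,0),f(0,1),f(1,1))
replace slot 1: 2·(4+(-1)) − (-3) = 9 → (9,4,-1)
replace slot 2: 2·(9+(-1)) − 4 = 12 → (9,12,-1)

9,12,-1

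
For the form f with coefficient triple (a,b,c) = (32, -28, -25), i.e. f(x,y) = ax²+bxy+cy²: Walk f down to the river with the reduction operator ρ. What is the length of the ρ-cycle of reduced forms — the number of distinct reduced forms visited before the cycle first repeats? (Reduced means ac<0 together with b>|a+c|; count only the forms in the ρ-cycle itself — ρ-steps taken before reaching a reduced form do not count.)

D = 3984, ⌊√D⌋ = 63
descent: ρ → (-25,28,32)  [lands on river]
river: ρ → (32,36,-21)
river: ρ → (-21,48,20)
river: ρ → (20,32,-37)
river: ρ → (-37,42,15)
river: ρ → (15,48,-28)
river: ρ → (-28,8,35)
river: ρ → (35,62,-1)
river: ρ → (-1,62,35)
river: ρ → (35,8,-28)
river: ρ → (-28,48,15)
river: ρ → (15,42,-37)
river: ρ → (-37,32,20)
river: ρ → (20,48,-21)
river: ρ → (-21,36,32)
river: ρ → (32,28,-25)
river: ρ → (-25,22,35)
river: ρ → (35,48,-12)
river: ρ → (-12,48,35)
river: ρ → (35,22,-25)
ρ-cycle length = 20 (tail of 1 descent step not counted)

20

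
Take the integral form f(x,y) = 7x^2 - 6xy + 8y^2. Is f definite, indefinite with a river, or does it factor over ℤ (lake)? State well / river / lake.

D = b²−4ac = (-6)² − 4·7·8 = -188
D < 0 ⇒ definite ⇒ every region one sign ⇒ single well

well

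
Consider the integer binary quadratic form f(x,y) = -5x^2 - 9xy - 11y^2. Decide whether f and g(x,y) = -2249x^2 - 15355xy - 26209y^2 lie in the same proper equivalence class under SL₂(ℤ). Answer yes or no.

D₁ = -139, D₂ = -139
f is negative-definite; reduce −f:
−f: translate: b→-1 (≡9 mod 10), so (5,9,11)→(5,-1,7)
−f: reduced (well bottom): (5,-1,7) with a≤c, −a<b≤a
flip sign back: reduced form of f is (-5,1,-7)
g is negative-definite; reduce −g:
−g: translate: b→1861 (≡15355 mod 4498), so (2249,15355,26209)→(2249,1861,385)
−g: flip: (2249,1861,385)→(385,-1861,2249)
−g: translate: b→-321 (≡-1861 mod 770), so (385,-1861,2249)→(385,-321,67)
−g: flip: (385,-321,67)→(67,321,385)
−g: translate: b→53 (≡321 mod 134), so (67,321,385)→(67,53,11)
−g: flip: (67,53,11)→(11,-53,67)
−g: translate: b→-9 (≡-53 mod 22), so (11,-53,67)→(11,-9,5)
−g: flip: (11,-9,5)→(5,9,11)
−g: translate: b→-1 (≡9 mod 10), so (5,9,11)→(5,-1,7)
−g: reduced (well bottom): (5,-1,7) with a≤c, −a<b≤a
flip sign back: reduced form of g is (-5,1,-7)
reduced forms (-5, 1, -7) vs (-5, 1, -7) ⇒ equivalent

yes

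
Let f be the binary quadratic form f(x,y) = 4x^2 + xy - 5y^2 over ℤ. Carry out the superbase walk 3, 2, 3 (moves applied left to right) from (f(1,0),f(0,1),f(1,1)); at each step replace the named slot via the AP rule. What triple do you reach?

start (4,-5,0) = (f(1,0),f(0,1),f(1,1))
replace slot 3: 2·(4+(-5)) − 0 = -2 → (4,-5,-2)
replace slot 2: 2·(4+(-2)) − (-5) = 9 → (4,9,-2)
replace slot 3: 2·(4+9) − (-2) = 28 → (4,9,28)

4,9,28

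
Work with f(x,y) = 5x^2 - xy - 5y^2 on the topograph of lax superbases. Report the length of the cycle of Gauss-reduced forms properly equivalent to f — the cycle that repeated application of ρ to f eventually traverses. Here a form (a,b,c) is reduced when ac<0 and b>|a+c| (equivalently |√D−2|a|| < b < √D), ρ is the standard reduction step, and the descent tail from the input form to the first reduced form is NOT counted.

D = 101, ⌊√D⌋ = 10
descent: ρ → (-5,1,5)  [lands on river]
river: ρ → (5,9,-1)
river: ρ → (-1,9,5)
river: ρ → (5,1,-5)
river: ρ → (-5,9,1)
river: ρ → (1,9,-5)
ρ-cycle length = 6 (tail of 1 descent step not counted)

6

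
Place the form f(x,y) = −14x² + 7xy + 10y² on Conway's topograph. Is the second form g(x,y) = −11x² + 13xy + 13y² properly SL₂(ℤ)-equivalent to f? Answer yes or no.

D₁ = 609, D₂ = 741
discriminants differ ⇒ not SL₂(ℤ)-equivalent

no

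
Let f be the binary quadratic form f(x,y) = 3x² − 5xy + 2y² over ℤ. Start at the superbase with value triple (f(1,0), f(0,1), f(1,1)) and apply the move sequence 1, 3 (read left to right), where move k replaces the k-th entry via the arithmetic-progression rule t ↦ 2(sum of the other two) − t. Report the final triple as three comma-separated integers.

start (3,2,0) = (f(1,0),f(0,1),f(1,1))
replace slot 1: 2·(2+0) − 3 = 1 → (1,2,0)
replace slot 3: 2·(1+2) − 0 = 6 → (1,2,6)

1,2,6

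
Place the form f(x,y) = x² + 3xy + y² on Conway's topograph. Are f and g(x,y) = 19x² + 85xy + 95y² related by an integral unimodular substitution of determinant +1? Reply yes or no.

D₁ = 5, D₂ = 5
river cycle of f (length 2): (1, 1, -1), (-1, 1, 1)
river cycle of g (length 2): (1, 1, -1), (-1, 1, 1)
cycles coincide ⇒ equivalent

yes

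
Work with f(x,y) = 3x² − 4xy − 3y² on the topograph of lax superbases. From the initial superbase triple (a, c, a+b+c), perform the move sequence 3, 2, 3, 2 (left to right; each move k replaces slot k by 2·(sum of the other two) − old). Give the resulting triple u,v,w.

start (3,-3,-4) = (f(1,0),f(0,1),f(1,1))
replace slot 3: 2·(3+(-3)) − (-4) = 4 → (3,-3,4)
replace slot 2: 2·(3+4) − (-3) = 17 → (3,17,4)
replace slot 3: 2·(3+17) − 4 = 36 → (3,17,36)
replace slot 2: 2·(3+36) − 17 = 61 → (3,61,36)

3,61,36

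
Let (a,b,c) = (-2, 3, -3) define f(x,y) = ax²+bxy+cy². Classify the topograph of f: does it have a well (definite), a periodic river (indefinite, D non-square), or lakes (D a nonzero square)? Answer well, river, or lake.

D = b²−4ac = 3² − 4·(-2)·(-3) = -15
D < 0 ⇒ definite ⇒ every region one sign ⇒ single well

well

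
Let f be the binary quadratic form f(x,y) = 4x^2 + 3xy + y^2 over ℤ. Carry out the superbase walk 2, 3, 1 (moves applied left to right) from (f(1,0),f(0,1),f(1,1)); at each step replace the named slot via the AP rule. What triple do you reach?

start (4,1,8) = (f(1,0),f(0,1),f(1,1))
replace slot 2: 2·(4+8) − 1 = 23 → (4,23,8)
replace slot 3: 2·(4+23) − 8 = 46 → (4,23,46)
replace slot 1: 2·(23+46) − 4 = 134 → (134,23,46)

134,23,46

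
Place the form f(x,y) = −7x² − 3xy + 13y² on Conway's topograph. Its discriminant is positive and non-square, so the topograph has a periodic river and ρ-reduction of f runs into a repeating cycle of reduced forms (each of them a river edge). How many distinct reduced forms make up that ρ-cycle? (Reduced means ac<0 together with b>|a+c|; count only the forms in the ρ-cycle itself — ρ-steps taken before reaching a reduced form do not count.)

D = 373, ⌊√D⌋ = 19
descent: ρ → (13,3,-7)
descent: ρ → (-7,11,9)  [lands on river]
river: ρ → (9,7,-9)
river: ρ → (-9,11,7)
river: ρ → (7,17,-3)
river: ρ → (-3,19,1)
river: ρ → (1,19,-3)
river: ρ → (-3,17,7)
river: ρ → (7,11,-9)
river: ρ → (-9,7,9)
river: ρ → (9,11,-7)
river: ρ → (-7,17,3)
river: ρ → (3,19,-1)
river: ρ → (-1,19,3)
river: ρ → (3,17,-7)
ρ-cycle length = 14 (tail of 2 descent steps not counted)

14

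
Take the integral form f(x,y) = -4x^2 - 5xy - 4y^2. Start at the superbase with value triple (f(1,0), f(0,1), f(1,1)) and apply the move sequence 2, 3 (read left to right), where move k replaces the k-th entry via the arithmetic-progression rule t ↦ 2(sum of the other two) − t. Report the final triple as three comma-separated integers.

start (-4,-4,-13) = (f(1,0),f(0,1),f(1,1))
replace slot 2: 2·((-4)+(-13)) − (-4) = -30 → (-4,-30,-13)
replace slot 3: 2·((-4)+(-30)) − (-13) = -55 → (-4,-30,-55)

-4,-30,-55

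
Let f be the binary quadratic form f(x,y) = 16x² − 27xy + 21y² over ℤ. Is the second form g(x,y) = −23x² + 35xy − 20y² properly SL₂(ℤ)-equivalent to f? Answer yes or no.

D₁ = -615, D₂ = -615
f: translate: b→5 (≡-27 mod 32), so (16,-27,21)→(16,5,10)
f: flip: (16,5,10)→(10,-5,16)
f: reduced (well bottom): (10,-5,16) with a≤c, −a<b≤a
g is negative-definite; reduce −g:
−g: translate: b→11 (≡-35 mod 46), so (23,-35,20)→(23,11,8)
−g: flip: (23,11,8)→(8,-11,23)
−g: translate: b→5 (≡-11 mod 16), so (8,-11,23)→(8,5,20)
−g: reduced (well bottom): (8,5,20) with a≤c, −a<b≤a
flip sign back: reduced form of g is (-8,-5,-20)
reduced forms (10, -5, 16) vs (-8, -5, -20) ⇒ inequivalent

no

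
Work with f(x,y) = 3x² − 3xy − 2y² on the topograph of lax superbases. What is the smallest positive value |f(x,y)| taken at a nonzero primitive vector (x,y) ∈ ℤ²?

descent: ρ → (-2,3,3)  [lands on river]
river: ρ → (3,3,-2)
river: ρ → (-2,5,1)
river: ρ → (1,5,-2)
closes: descent 1, river 4
min |a| on river = 1

1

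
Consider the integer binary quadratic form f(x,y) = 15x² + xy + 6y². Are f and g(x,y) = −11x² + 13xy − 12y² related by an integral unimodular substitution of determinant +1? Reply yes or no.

D₁ = -359, D₂ = -359
f: flip: (15,1,6)→(6,-1,15)
f: reduced (well bottom): (6,-1,15) with a≤c, −a<b≤a
g is negative-definite; reduce −g:
−g: translate: b→9 (≡-13 mod 22), so (11,-13,12)→(11,9,10)
−g: flip: (11,9,10)→(10,-9,11)
−g: reduced (well bottom): (10,-9,11) with a≤c, −a<b≤a
flip sign back: reduced form of g is (-10,9,-11)
reduced forms (6, -1, 15) vs (-10, 9, -11) ⇒ inequivalent

no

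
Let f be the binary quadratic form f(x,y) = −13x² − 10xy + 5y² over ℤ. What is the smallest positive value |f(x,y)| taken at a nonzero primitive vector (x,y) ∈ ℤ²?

descent: ρ → (5,10,-13)  [lands on river]
river: ρ → (-13,16,2)
river: ρ → (2,16,-13)
river: ρ → (-13,10,5)
closes: descent 1, river 4
min |a| on river = 2

2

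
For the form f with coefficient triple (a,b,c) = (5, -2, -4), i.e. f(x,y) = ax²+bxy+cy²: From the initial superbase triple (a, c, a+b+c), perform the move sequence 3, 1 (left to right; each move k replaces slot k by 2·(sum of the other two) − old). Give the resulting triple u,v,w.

start (5,-4,-1) = (f(1,0),f(0,1),f(1,1))
replace slot 3: 2·(5+(-4)) − (-1) = 3 → (5,-4,3)
replace slot 1: 2·((-4)+3) − 5 = -7 → (-7,-4,3)

-7,-4,3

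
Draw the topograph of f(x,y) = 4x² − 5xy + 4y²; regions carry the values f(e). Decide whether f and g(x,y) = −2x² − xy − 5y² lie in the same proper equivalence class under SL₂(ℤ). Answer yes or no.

D₁ = -39, D₂ = -39
f: translate: b→3 (≡-5 mod 8), so (4,-5,4)→(4,3,3)
f: flip: (4,3,3)→(3,-3,4)
f: translate: b→3 (≡-3 mod 6), so (3,-3,4)→(3,3,4)
f: reduced (well bottom): (3,3,4) with a≤c, −a<b≤a
g is negative-definite; reduce −g:
−g: reduced (well bottom): (2,1,5) with a≤c, −a<b≤a
flip sign back: reduced form of g is (-2,-1,-5)
reduced forms (3, 3, 4) vs (-2, -1, -5) ⇒ inequivalent

no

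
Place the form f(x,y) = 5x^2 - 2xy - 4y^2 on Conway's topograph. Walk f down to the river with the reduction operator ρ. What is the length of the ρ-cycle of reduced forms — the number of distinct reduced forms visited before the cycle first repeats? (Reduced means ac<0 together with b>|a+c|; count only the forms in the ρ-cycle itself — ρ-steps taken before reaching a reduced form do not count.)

D = 84, ⌊√D⌋ = 9
descent: ρ → (-4,2,5)  [lands on river]
river: ρ → (5,8,-1)
river: ρ → (-1,8,5)
river: ρ → (5,2,-4)
river: ρ → (-4,6,3)
river: ρ → (3,6,-4)
ρ-cycle length = 6 (tail of 1 descent step not counted)

6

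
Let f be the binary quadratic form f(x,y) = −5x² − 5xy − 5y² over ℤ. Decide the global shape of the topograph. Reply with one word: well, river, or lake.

D = b²−4ac = (-5)² − 4·(-5)·(-5) = -75
D < 0 ⇒ definite ⇒ every region one sign ⇒ single well

well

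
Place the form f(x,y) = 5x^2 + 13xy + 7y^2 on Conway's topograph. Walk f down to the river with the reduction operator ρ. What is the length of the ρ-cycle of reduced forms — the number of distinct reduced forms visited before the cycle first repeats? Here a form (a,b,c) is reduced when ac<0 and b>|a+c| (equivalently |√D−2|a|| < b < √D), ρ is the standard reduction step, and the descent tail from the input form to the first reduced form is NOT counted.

D = 29, ⌊√D⌋ = 5
descent: ρ → (7,1,-1)
descent: ρ → (-1,5,1)  [lands on river]
river: ρ → (1,5,-1)
ρ-cycle length = 2 (tail of 2 descent steps not counted)

2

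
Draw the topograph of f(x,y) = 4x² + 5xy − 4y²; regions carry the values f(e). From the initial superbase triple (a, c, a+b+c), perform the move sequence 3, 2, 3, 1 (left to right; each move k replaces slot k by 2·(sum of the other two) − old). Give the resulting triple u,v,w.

start (4,-4,5) = (f(1,0),f(0,1),f(1,1))
replace slot 3: 2·(4+(-4)) − 5 = -5 → (4,-4,-5)
replace slot 2: 2·(4+(-5)) − (-4) = 2 → (4,2,-5)
replace slot 3: 2·(4+2) − (-5) = 17 → (4,2,17)
replace slot 1: 2·(2+17) − 4 = 34 → (34,2,17)

34,2,17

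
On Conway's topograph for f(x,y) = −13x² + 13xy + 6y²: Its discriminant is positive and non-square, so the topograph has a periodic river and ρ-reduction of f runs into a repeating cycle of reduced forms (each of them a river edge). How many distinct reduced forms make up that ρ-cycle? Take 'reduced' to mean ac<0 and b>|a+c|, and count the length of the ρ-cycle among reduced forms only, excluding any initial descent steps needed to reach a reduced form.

D = 481, ⌊√D⌋ = 21
river: ρ → (6,11,-15)
river: ρ → (-15,19,2)
river: ρ → (2,21,-5)
river: ρ → (-5,19,6)
river: ρ → (6,17,-8)
river: ρ → (-8,15,8)
river: ρ → (8,17,-6)
river: ρ → (-6,19,5)
river: ρ → (5,21,-2)
river: ρ → (-2,19,15)
river: ρ → (15,11,-6)
river: ρ → (-6,13,13)
river: ρ → (13,13,-6)
river: ρ → (-6,11,15)
river: ρ → (15,19,-2)
river: ρ → (-2,21,5)
river: ρ → (5,19,-6)
river: ρ → (-6,17,8)
river: ρ → (8,15,-8)
river: ρ → (-8,17,6)
river: ρ → (6,19,-5)
river: ρ → (-5,21,2)
river: ρ → (2,19,-15)
river: ρ → (-15,11,6)
river: ρ → (6,13,-13)
river: ρ → (-13,13,6)
ρ-cycle length = 26 (tail of 0 descent steps not counted)

26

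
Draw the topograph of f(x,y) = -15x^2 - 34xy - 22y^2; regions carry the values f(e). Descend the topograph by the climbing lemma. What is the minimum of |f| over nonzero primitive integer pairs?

translate: b→4 (≡34 mod 30), so (15,34,22)→(15,4,3)
flip: (15,4,3)→(3,-4,15)
translate: b→2 (≡-4 mod 6), so (3,-4,15)→(3,2,14)
reduced (well bottom): (3,2,14) with a≤c, −a<b≤a
well minimum |f| = |-3| = 3 (negative-definite)

3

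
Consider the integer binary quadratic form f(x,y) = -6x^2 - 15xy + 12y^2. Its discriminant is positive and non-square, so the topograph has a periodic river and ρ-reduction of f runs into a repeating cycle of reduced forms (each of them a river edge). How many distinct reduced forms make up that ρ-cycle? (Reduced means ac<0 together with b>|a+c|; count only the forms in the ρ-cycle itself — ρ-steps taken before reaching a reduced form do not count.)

D = 513, ⌊√D⌋ = 22
descent: ρ → (12,15,-6)  [lands on river]
river: ρ → (-6,21,3)
river: ρ → (3,21,-6)
river: ρ → (-6,15,12)
river: ρ → (12,9,-9)
river: ρ → (-9,9,12)
ρ-cycle length = 6 (tail of 1 descent step not counted)

6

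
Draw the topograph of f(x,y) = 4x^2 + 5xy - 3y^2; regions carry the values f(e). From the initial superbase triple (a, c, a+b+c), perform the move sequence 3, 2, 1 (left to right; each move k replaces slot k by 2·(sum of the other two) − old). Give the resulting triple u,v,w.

start (4,-3,6) = (f(1,0),f(0,1),f(1,1))
replace slot 3: 2·(4+(-3)) − 6 = -4 → (4,-3,-4)
replace slot 2: 2·(4+(-4)) − (-3) = 3 → (4,3,-4)
replace slot 1: 2·(3+(-4)) − 4 = -6 → (-6,3,-4)

-6,3,-4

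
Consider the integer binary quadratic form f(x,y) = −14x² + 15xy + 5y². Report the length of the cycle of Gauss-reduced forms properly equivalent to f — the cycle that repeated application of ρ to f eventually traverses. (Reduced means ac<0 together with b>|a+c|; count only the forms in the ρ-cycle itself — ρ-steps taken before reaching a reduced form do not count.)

D = 505, ⌊√D⌋ = 22
river: ρ → (5,15,-14)
river: ρ → (-14,13,6)
river: ρ → (6,11,-16)
river: ρ → (-16,21,1)
river: ρ → (1,21,-16)
river: ρ → (-16,11,6)
river: ρ → (6,13,-14)
river: ρ → (-14,15,5)
ρ-cycle length = 8 (tail of 0 descent steps not counted)

8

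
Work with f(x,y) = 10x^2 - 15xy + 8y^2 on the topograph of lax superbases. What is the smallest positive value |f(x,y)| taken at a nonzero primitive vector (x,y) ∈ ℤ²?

translate: b→5 (≡-15 mod 20), so (10,-15,8)→(10,5,3)
flip: (10,5,3)→(3,-5,10)
translate: b→1 (≡-5 mod 6), so (3,-5,10)→(3,1,8)
reduced (well bottom): (3,1,8) with a≤c, −a<b≤a
well minimum = a = 3

3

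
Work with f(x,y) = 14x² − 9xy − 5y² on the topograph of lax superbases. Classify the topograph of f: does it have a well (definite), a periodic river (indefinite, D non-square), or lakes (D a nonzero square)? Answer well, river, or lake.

D = b²−4ac = (-9)² − 4·14·(-5) = 361
D = 19² is a perfect square ⇒ form factors over ℤ ⇒ lakes

lake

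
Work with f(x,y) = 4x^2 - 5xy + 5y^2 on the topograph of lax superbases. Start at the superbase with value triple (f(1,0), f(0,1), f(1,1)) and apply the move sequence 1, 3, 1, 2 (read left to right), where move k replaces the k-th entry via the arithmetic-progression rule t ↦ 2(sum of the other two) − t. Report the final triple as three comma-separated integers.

start (4,5,4) = (f(1,0),f(0,1),f(1,1))
replace slot 1: 2·(5+4) − 4 = 14 → (14,5,4)
replace slot 3: 2·(14+5) − 4 = 34 → (14,5,34)
replace slot 1: 2·(5+34) − 14 = 64 → (64,5,34)
replace slot 2: 2·(64+34) − 5 = 191 → (64,191,34)

64,191,34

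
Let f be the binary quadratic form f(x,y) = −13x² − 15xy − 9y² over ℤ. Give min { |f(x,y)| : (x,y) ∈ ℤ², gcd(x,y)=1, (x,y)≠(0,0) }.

translate: b→-11 (≡15 mod 26), so (13,15,9)→(13,-11,7)
flip: (13,-11,7)→(7,11,13)
translate: b→-3 (≡11 mod 14), so (7,11,13)→(7,-3,9)
reduced (well bottom): (7,-3,9) with a≤c, −a<b≤a
well minimum |f| = |-7| = 7 (negative-definite)

7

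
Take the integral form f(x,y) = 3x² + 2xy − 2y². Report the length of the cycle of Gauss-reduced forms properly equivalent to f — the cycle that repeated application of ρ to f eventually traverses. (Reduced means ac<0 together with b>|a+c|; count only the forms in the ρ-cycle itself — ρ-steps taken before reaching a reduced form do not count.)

D = 28, ⌊√D⌋ = 5
river: ρ → (-2,2,3)
river: ρ → (3,4,-1)
river: ρ → (-1,4,3)
river: ρ → (3,2,-2)
ρ-cycle length = 4 (tail of 0 descent steps not counted)

4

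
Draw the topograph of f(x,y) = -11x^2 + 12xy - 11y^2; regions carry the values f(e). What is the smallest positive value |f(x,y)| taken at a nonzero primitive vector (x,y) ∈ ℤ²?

translate: b→10 (≡-12 mod 22), so (11,-12,11)→(11,10,10)
flip: (11,10,10)→(10,-10,11)
translate: b→10 (≡-10 mod 20), so (10,-10,11)→(10,10,11)
reduced (well bottom): (10,10,11) with a≤c, −a<b≤a
well minimum |f| = |-10| = 10 (negative-definite)

10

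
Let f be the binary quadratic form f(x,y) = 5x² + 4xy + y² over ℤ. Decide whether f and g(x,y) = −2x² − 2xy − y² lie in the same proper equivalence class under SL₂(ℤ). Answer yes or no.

D₁ = -4, D₂ = -4
f: flip: (5,4,1)→(1,-4,5)
f: translate: b→0 (≡-4 mod 2), so (1,-4,5)→(1,0,1)
f: reduced (well bottom): (1,0,1) with a≤c, −a<b≤a
g is negative-definite; reduce −g:
−g: flip: (2,2,1)→(1,-2,2)
−g: translate: b→0 (≡-2 mod 2), so (1,-2,2)→(1,0,1)
−g: reduced (well bottom): (1,0,1) with a≤c, −a<b≤a
flip sign back: reduced form of g is (-1,0,-1)
reduced forms (1, 0, 1) vs (-1, 0, -1) ⇒ inequivalent

no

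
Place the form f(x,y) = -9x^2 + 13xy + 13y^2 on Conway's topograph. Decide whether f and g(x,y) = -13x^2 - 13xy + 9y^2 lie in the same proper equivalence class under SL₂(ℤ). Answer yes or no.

D₁ = 637, D₂ = 637
river cycle of f (length 6): (13, 13, -9), (-9, 23, 3), (3, 25, -1), (-1, 25, 3), (3, 23, -9), (-9, 13, 13)
river cycle of g (length 6): (9, 13, -13), (-13, 13, 9), (9, 23, -3), (-3, 25, 1), (1, 25, -3), (-3, 23, 9)
cycles differ ⇒ inequivalent

no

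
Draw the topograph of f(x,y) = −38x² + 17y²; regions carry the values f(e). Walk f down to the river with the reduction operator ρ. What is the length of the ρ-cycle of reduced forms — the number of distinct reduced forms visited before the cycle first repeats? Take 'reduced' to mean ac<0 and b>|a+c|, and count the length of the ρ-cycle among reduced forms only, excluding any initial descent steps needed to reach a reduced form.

D = 2584, ⌊√D⌋ = 50
descent: ρ → (17,34,-21)  [lands on river]
river: ρ → (-21,50,1)
river: ρ → (1,50,-21)
river: ρ → (-21,34,17)
ρ-cycle length = 4 (tail of 1 descent step not counted)

4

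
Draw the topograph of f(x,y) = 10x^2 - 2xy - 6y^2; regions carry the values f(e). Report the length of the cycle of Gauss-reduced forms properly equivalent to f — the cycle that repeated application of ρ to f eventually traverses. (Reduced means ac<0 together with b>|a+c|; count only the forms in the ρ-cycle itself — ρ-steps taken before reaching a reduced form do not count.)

D = 244, ⌊√D⌋ = 15
descent: ρ → (-6,14,2)  [lands on river]
river: ρ → (2,14,-6)
river: ρ → (-6,10,6)
river: ρ → (6,14,-2)
river: ρ → (-2,14,6)
river: ρ → (6,10,-6)
ρ-cycle length = 6 (tail of 1 descent step not counted)

6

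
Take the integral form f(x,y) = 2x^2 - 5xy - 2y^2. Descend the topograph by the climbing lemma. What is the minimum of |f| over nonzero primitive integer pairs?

descent: ρ → (-2,5,2)  [lands on river]
river: ρ → (2,3,-4)
river: ρ → (-4,5,1)
river: ρ → (1,5,-4)
river: ρ → (-4,3,2)
river: ρ → (2,5,-2)
river: ρ → (-2,3,4)
river: ρ → (4,5,-1)
river: ρ → (-1,5,4)
river: ρ → (4,3,-2)
closes: descent 1, river 10
min |a| on river = 1

1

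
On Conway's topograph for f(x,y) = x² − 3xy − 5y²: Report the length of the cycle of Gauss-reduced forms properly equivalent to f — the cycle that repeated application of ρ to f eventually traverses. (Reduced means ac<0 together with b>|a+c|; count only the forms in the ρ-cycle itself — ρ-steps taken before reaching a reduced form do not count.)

D = 29, ⌊√D⌋ = 5
descent: ρ → (-5,3,1)
descent: ρ → (1,5,-1)  [lands on river]
river: ρ → (-1,5,1)
ρ-cycle length = 2 (tail of 2 descent steps not counted)

2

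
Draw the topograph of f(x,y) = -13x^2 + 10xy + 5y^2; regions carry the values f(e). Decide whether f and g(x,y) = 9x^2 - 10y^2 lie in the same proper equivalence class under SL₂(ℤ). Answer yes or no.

D₁ = 360, D₂ = 360
river cycle of f (length 4): (5, 10, -13), (-13, 16, 2), (2, 16, -13), (-13, 10, 5)
river cycle of g (length 2): (9, 18, -1), (-1, 18, 9)
cycles differ ⇒ inequivalent

no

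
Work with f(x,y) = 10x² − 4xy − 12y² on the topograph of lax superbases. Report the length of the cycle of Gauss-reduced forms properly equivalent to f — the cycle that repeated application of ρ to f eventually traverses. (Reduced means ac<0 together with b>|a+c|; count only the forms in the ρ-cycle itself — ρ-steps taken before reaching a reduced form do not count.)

D = 496, ⌊√D⌋ = 22
descent: ρ → (-12,4,10)  [lands on river]
river: ρ → (10,16,-6)
river: ρ → (-6,20,4)
river: ρ → (4,20,-6)
river: ρ → (-6,16,10)
river: ρ → (10,4,-12)
river: ρ → (-12,20,2)
river: ρ → (2,20,-12)
ρ-cycle length = 8 (tail of 1 descent step not counted)

8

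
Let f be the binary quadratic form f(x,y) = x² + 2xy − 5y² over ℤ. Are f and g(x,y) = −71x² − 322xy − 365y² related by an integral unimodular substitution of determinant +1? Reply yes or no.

D₁ = 24, D₂ = 24
river cycle of f (length 2): (1, 4, -2), (-2, 4, 1)
river cycle of g (length 2): (1, 4, -2), (-2, 4, 1)
cycles coincide ⇒ equivalent

yes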